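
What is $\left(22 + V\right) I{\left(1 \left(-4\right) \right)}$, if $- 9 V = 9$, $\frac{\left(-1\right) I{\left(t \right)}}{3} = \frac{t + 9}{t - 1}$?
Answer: $63$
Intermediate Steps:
$I{\left(t \right)} = - \frac{3 \left(9 + t\right)}{-1 + t}$ ($I{\left(t \right)} = - 3 \frac{t + 9}{t - 1} = - 3 \frac{9 + t}{-1 + t} = - \frac{3 \left(9 + t\right)}{-1 + t}$)
$V = -1$ ($V = \left(- \frac{1}{9}\right) 9 = -1$)
$\left(22 + V\right) I{\left(1 \left(-4\right) \right)} = \left(22 - 1\right) \frac{3 \left(-9 - 1 \left(-4\right)\right)}{-1 + 1 \left(-4\right)} = 21 \frac{3 \left(-9 - -4\right)}{-1 - 4} = 21 \frac{3 \left(-9 + 4\right)}{-5} = 21 \cdot 3 \left(- \frac{1}{5}\right) \left(-5\right) = 21 \cdot 3 = 63$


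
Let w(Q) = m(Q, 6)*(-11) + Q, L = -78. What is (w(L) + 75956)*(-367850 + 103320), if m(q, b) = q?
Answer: -20298974080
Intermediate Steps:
w(Q) = -10*Q (w(Q) = Q*(-11) + Q = -11*Q + Q = -10*Q)
(w(L) + 75956)*(-367850 + 103320) = (-10*(-78) + 75956)*(-367850 + 103320) = (780 + 75956)*(-264530) = 76736*(-264530) = -20298974080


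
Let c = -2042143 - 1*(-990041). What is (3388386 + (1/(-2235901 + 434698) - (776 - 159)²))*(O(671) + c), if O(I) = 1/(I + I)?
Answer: -3824521531699827864835/1208607213 ≈ -3.1644e+12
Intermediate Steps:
c = -1052102 (c = -2042143 + 990041 = -1052102)
O(I) = 1/(2*I)
(3388386 + (1/(-2235901 + 434698) - (776 - 159)²))*(O(671) + c) = (3388386 + (1/(-2235901 + 434698) - (776 - 159)²))*((½)/671 - 1052102) = (3388386 + (1/(-1801203) - 1*617²))*((½)*(1/671) - 1052102) = (3388386 + (-1/1801203 - 1*380689))*(1/1342 - 1052102) = (3388386 + (-1/1801203 - 380689))*(-1411920883/1342) = (3388386 - 685698168868/1801203)*(-1411920883/1342) = (5417472859490/1801203)*(-1411920883/1342) = -3824521531699827864835/1208607213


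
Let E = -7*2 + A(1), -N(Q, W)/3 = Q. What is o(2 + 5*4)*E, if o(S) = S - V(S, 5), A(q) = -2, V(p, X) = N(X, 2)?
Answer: -592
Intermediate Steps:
N(Q, W) = -3*Q
V(p, X) = -3*X
o(S) = 15 + S (o(S) = S - (-3)*5 = S - 1*(-15) = S + 15 = 15 + S)
E = -16 (E = -7*2 - 2 = -14 - 2 = -16)
o(2 + 5*4)*E = (15 + (2 + 5*4))*(-16) = (15 + (2 + 20))*(-16) = (15 + 22)*(-16) = 37*(-16) = -592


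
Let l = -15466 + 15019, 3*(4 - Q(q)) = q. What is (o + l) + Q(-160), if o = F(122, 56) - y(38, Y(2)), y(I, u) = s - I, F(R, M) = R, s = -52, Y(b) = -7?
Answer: -533/3 ≈ -177.67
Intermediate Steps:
Q(q) = 4 - q/3
l = -447
y(I, u) = -52 - I
o = 212 (o = 122 - (-52 - 1*38) = 122 - (-52 - 38) = 122 - 1*(-90) = 122 + 90 = 212)
(o + l) + Q(-160) = (212 - 447) + (4 - 1/3*(-160)) = -235 + (4 + 160/3) = -235 + 172/3 = -533/3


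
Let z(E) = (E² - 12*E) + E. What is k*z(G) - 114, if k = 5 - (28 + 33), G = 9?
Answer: 894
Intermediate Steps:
z(E) = E² - 11*E
k = -56 (k = 5 - 1*61 = 5 - 61 = -56)
k*z(G) - 114 = -504*(-11 + 9) - 114 = -504*(-2) - 114 = -56*(-18) - 114 = 1008 - 114 = 894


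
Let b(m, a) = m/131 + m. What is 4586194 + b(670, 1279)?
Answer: 600879854/131 ≈ 4.5869e+6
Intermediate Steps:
b(m, a) = 132*m/131 (b(m, a) = m*(1/131) + m = m/131 + m = 132*m/131)
4586194 + b(670, 1279) = 4586194 + (132/131)*670 = 4586194 + 88440/131 = 600879854/131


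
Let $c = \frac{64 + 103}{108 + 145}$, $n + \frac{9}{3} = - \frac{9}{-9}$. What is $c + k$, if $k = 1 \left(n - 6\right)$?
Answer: $- \frac{1857}{253} \approx -7.3399$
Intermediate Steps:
$n = -2$ ($n = -3 - \frac{9}{-9} = -3 - -1 = -3 + 1 = -2$)
$k = -8$ ($k = 1 \left(-2 - 6\right) = 1 \left(-8\right) = -8$)
$c = \frac{167}{253} \approx 0.66008$
$c + k = \frac{167}{253} - 8 = - \frac{1857}{253}$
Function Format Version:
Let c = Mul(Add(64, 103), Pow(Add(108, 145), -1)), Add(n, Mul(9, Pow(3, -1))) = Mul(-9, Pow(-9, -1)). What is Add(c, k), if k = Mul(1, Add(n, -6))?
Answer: Rational(-1857, 253) ≈ -7.3399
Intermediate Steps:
n = -2 (n = Add(-3, Mul(-9, Pow(-9, -1))) = Add(-3, Mul(-9, Rational(-1, 9))) = Add(-3, 1) = -2)
k = -8 (k = Mul(1, Add(-2, -6)) = Mul(1, -8) = -8)
c = Rational(167, 253) (c = Mul(167, Pow(253, -1)) = Mul(167, Rational(1, 253)) = Rational(167, 253) ≈ 0.66008)
Add(c, k) = Add(Rational(167, 253), -8) = Rational(-1857, 253)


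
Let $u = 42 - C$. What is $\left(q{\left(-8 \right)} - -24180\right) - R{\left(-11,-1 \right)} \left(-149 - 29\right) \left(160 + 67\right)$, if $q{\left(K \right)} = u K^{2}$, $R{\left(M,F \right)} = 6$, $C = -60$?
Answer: $273144$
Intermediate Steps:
$u = 102$ ($u = 42 - -60 = 42 + 60 = 102$)
$q{\left(K \right)} = 102 K^{2}$
$\left(q{\left(-8 \right)} - -24180\right) - R{\left(-11,-1 \right)} \left(-149 - 29\right) \left(160 + 67\right) = \left(102 \left(-8\right)^{2} - -24180\right) - 6 \left(-149 - 29\right) \left(160 + 67\right) = \left(102 \cdot 64 + 24180\right) - 6 \left(\left(-178\right) 227\right) = \left(6528 + 24180\right) - 6 \left(-40406\right) = 30708 - -242436 = 30708 + 242436 = 273144$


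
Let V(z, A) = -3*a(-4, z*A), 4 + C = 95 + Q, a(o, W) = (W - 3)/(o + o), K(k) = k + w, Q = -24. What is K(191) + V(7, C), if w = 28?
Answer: 1575/4 ≈ 393.75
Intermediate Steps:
K(k) = 28 + k (K(k) = k + 28 = 28 + k)
a(o, W) = (-3 + W)/(2*o) (a(o, W) = (-3 + W)/((2*o)) = (-3 + W)*(1/(2*o)) = (-3 + W)/(2*o))
C = 67 (C = -4 + (95 - 24) = -4 + 71 = 67)
V(z, A) = -9/8 + 3*A*z/8 (V(z, A) = -3*(-3 + z*A)/(2*(-4)) = -3*(-1)*(-3 + A*z)/(2*4) = -3*(3/8 - A*z/8) = -9/8 + 3*A*z/8)
K(191) + V(7, C) = (28 + 191) + (-9/8 + (3/8)*67*7) = 219 + (-9/8 + 1407/8) = 219 + 699/4 = 1575/4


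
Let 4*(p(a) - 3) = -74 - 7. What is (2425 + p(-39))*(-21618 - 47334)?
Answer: -166019178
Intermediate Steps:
p(a) = -69/4 (p(a) = 3 + (-74 - 7)/4 = 3 + (1/4)*(-81) = 3 - 81/4 = -69/4)
(2425 + p(-39))*(-21618 - 47334) = (2425 - 69/4)*(-21618 - 47334) = (9631/4)*(-68952) = -166019178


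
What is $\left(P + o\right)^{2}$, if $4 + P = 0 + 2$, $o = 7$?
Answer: $25$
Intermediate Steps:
$P = -2$ ($P = -4 + \left(0 + 2\right) = -4 + 2 = -2$)
$\left(P + o\right)^{2} = \left(-2 + 7\right)^{2} = 5^{2} = 25$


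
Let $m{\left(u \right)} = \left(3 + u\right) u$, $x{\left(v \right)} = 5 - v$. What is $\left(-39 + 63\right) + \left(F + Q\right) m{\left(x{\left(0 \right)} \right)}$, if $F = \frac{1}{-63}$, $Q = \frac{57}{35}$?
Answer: $\frac{5576}{63} \approx 88.508$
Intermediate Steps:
$m{\left(u \right)} = u \left(3 + u\right)$
$Q = \frac{57}{35}$ ($Q = 57 \cdot \frac{1}{35} = \frac{57}{35} \approx 1.6286$)
$F = - \frac{1}{63} \approx -0.015873$
$\left(-39 + 63\right) + \left(F + Q\right) m{\left(x{\left(0 \right)} \right)} = \left(-39 + 63\right) + \left(- \frac{1}{63} + \frac{57}{35}\right) \left(5 - 0\right) \left(3 + \left(5 - 0\right)\right) = 24 + \frac{508 \left(5 + 0\right) \left(3 + \left(5 + 0\right)\right)}{315} = 24 + \frac{508 \cdot 5 \left(3 + 5\right)}{315} = 24 + \frac{508 \cdot 5 \cdot 8}{315} = 24 + \frac{508}{315} \cdot 40 = 24 + \frac{4064}{63} = \frac{5576}{63}$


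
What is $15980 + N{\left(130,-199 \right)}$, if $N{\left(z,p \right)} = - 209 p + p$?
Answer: $57372$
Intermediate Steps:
$N{\left(z,p \right)} = - 208 p$
$15980 + N{\left(130,-199 \right)} = 15980 - -41392 = 15980 + 41392 = 57372$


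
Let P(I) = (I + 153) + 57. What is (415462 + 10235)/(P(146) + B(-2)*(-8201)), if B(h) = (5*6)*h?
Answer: 425697/492416 ≈ 0.86451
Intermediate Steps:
B(h) = 30*h
P(I) = 210 + I (P(I) = (153 + I) + 57 = 210 + I)
(415462 + 10235)/(P(146) + B(-2)*(-8201)) = (415462 + 10235)/((210 + 146) + (30*(-2))*(-8201)) = 425697/(356 - 60*(-8201)) = 425697/(356 + 492060) = 425697/492416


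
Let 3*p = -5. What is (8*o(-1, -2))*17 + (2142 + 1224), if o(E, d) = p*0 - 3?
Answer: 2958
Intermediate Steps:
p = -5/3 (p = (⅓)*(-5) = -5/3 ≈ -1.6667)
o(E, d) = -3 (o(E, d) = -5/3*0 - 3 = 0 - 3 = -3)
(8*o(-1, -2))*17 + (2142 + 1224) = (8*(-3))*17 + (2142 + 1224) = -24*17 + 3366 = -408 + 3366 = 2958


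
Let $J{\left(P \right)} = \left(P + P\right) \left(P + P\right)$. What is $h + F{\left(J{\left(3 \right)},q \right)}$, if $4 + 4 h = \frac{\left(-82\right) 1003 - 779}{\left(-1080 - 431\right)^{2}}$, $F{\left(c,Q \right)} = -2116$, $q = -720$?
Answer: $- \frac{19333551653}{9132484} \approx -2117.0$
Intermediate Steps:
$J{\left(P \right)} = 4 P^{2}$ ($J{\left(P \right)} = 2 P 2 P = 4 P^{2}$)
$h = - \frac{9215509}{9132484}$ ($h = -1 + \frac{\left(\left(-82\right) 1003 - 779\right) \frac{1}{\left(-1080 - 431\right)^{2}}}{4} = -1 + \frac{\left(-82246 - 779\right) \frac{1}{\left(-1511\right)^{2}}}{4} = -1 + \frac{\left(-83025\right) \frac{1}{2283121}}{4} = -1 + \frac{1}{4} \left(- \frac{83025}{2283121}\right) = -1 - \frac{83025}{9132484} = - \frac{9215509}{9132484} \approx -1.0091$)
$h + F{\left(J{\left(3 \right)},q \right)} = - \frac{9215509}{9132484} - 2116 = - \frac{19333551653}{9132484}$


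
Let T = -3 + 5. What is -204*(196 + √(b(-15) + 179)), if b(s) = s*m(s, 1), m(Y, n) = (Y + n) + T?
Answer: -39984 - 204*√359 ≈ -43849.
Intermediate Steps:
T = 2
m(Y, n) = 2 + Y + n (m(Y, n) = (Y + n) + 2 = 2 + Y + n)
b(s) = s*(3 + s) (b(s) = s*(2 + s + 1) = s*(3 + s))
-204*(196 + √(b(-15) + 179)) = -204*(196 + √(-15*(3 - 15) + 179)) = -204*(196 + √(-15*(-12) + 179)) = -204*(196 + √(180 + 179)) = -204*(196 + √359) = -39984 - 204*√359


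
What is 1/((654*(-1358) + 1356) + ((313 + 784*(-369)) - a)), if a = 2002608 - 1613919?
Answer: -1/1564448 ≈ -6.3920e-7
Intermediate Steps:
a = 388689
1/((654*(-1358) + 1356) + ((313 + 784*(-369)) - a)) = 1/((654*(-1358) + 1356) + ((313 + 784*(-369)) - 1*388689)) = 1/((-888132 + 1356) + ((313 - 289296) - 388689)) = 1/(-886776 + (-288983 - 388689)) = 1/(-886776 - 677672) = 1/(-1564448) = -1/1564448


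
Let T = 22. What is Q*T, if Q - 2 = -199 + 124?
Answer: -1606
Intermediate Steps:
Q = -73 (Q = 2 + (-199 + 124) = 2 - 75 = -73)
Q*T = -73*22 = -1606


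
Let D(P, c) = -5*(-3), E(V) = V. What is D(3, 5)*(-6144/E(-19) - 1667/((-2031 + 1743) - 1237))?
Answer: 28203819/5795 ≈ 4866.9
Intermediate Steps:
D(P, c) = 15
D(3, 5)*(-6144/E(-19) - 1667/((-2031 + 1743) - 1237)) = 15*(-6144/(-19) - 1667/((-2031 + 1743) - 1237)) = 15*(-6144*(-1/19) - 1667/(-288 - 1237)) = 15*(6144/19 - 1667/(-1525)) = 15*(6144/19 - 1667*(-1/1525)) = 15*(6144/19 + 1667/1525) = 15*(9401273/28975) = 28203819/5795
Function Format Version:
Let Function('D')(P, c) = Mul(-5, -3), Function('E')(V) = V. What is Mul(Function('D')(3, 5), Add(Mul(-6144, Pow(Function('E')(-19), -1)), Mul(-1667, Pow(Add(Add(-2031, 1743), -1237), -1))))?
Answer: Rational(28203819, 5795) ≈ 4866.9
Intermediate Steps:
Function('D')(P, c) = 15
Mul(Function('D')(3, 5), Add(Mul(-6144, Pow(Function('E')(-19), -1)), Mul(-1667, Pow(Add(Add(-2031, 1743), -1237), -1)))) = Mul(15, Add(Mul(-6144, Pow(-19, -1)), Mul(-1667, Pow(Add(Add(-2031, 1743), -1237), -1)))) = Mul(15, Add(Mul(-6144, Rational(-1, 19)), Mul(-1667, Pow(Add(-288, -1237), -1)))) = Mul(15, Add(Rational(6144, 19), Mul(-1667, Pow(-1525, -1)))) = Mul(15, Add(Rational(6144, 19), Mul(-1667, Rational(-1, 1525)))) = Mul(15, Add(Rational(6144, 19), Rational(1667, 1525))) = Mul(15, Rational(9401273, 28975)) = Rational(28203819, 5795)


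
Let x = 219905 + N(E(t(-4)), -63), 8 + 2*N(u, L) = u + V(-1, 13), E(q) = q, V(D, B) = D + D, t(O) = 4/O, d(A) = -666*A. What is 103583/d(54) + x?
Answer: 7908362035/35964 ≈ 2.1990e+5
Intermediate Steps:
V(D, B) = 2*D
N(u, L) = -5 + u/2 (N(u, L) = -4 + (u + 2*(-1))/2 = -4 + (u - 2)/2 = -4 + (-2 + u)/2 = -4 + (-1 + u/2) = -5 + u/2)
x = 439799/2 (x = 219905 + (-5 + (4/(-4))/2) = 219905 + (-5 + (4*(-¼))/2) = 219905 + (-5 + (½)*(-1)) = 219905 + (-5 - ½) = 219905 - 11/2 = 439799/2 ≈ 2.1990e+5)
103583/d(54) + x = 103583/((-666*54)) + 439799/2 = 103583/(-35964) + 439799/2 = 103583*(-1/35964) + 439799/2 = -103583/35964 + 439799/2 = 7908362035/35964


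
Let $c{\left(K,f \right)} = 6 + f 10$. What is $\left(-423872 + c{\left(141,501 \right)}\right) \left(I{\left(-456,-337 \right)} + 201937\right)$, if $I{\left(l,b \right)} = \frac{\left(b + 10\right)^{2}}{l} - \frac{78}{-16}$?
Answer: $- \frac{1605240593354}{19} \approx -8.4486 \cdot 10^{10}$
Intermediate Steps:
$c{\left(K,f \right)} = 6 + 10 f$
$I{\left(l,b \right)} = \frac{39}{8} + \frac{\left(10 + b\right)^{2}}{l}$ ($I{\left(l,b \right)} = \frac{\left(10 + b\right)^{2}}{l} - - \frac{39}{8} = \frac{\left(10 + b\right)^{2}}{l} + \frac{39}{8} = \frac{39}{8} + \frac{\left(10 + b\right)^{2}}{l}$)
$\left(-423872 + c{\left(141,501 \right)}\right) \left(I{\left(-456,-337 \right)} + 201937\right) = \left(-423872 + \left(6 + 10 \cdot 501\right)\right) \left(\left(\frac{39}{8} + \frac{\left(10 - 337\right)^{2}}{-456}\right) + 201937\right) = \left(-423872 + \left(6 + 5010\right)\right) \left(\left(\frac{39}{8} - \frac{\left(-327\right)^{2}}{456}\right) + 201937\right) = \left(-423872 + 5016\right) \left(\left(\frac{39}{8} - \frac{35643}{152}\right) + 201937\right) = - 418856 \left(\left(\frac{39}{8} - \frac{35643}{152}\right) + 201937\right) = - 418856 \left(- \frac{17451}{76} + 201937\right) = \left(-418856\right) \frac{15329761}{76} = - \frac{1605240593354}{19}$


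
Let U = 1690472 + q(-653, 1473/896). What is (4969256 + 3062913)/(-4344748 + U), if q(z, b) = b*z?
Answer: -25981312/8589145 ≈ -3.0249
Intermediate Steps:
U = 1513701043/896 (U = 1690472 + (1473/896)*(-653) = 1690472 - 961869/896 = 1513701043/896 ≈ 1.6894e+6)
(4969256 + 3062913)/(-4344748 + U) = (4969256 + 3062913)/(-4344748 + 1513701043/896) = 8032169/(-2379193165/896) = 8032169*(-896/2379193165) = -25981312/8589145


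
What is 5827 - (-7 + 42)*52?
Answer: 4007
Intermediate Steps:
5827 - (-7 + 42)*52 = 5827 - 35*52 = 5827 - 1*1820 = 5827 - 1820 = 4007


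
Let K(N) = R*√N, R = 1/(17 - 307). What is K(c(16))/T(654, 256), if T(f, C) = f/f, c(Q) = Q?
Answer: -2/145 ≈ -0.013793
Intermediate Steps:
T(f, C) = 1
R = -1/290 (R = 1/(-290) = -1/290 ≈ -0.0034483)
K(N) = -√N/290
K(c(16))/T(654, 256) = -√16/290/1 = -1/290*4*1 = -2/145*1 = -2/145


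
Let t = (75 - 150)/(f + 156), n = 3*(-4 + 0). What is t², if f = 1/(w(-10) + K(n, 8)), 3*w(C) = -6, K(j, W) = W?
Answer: 202500/877969 ≈ 0.23065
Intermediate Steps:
n = -12 (n = 3*(-4) = -12)
w(C) = -2 (w(C) = (⅓)*(-6) = -2)
f = ⅙ (f = 1/(-2 + 8) = 1/6 = ⅙ ≈ 0.16667)
t = -450/937 (t = (75 - 150)/(⅙ + 156) = -75/937/6 = -75*6/937 = -450/937 ≈ -0.48026)
t² = (-450/937)² = 202500/877969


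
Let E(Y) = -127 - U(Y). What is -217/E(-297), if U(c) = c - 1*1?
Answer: -217/171 ≈ -1.2690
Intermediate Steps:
U(c) = -1 + c (U(c) = c - 1 = -1 + c)
E(Y) = -126 - Y (E(Y) = -127 - (-1 + Y) = -127 + (1 - Y) = -126 - Y)
-217/E(-297) = -217/(-126 - 1*(-297)) = -217/(-126 + 297) = -217/171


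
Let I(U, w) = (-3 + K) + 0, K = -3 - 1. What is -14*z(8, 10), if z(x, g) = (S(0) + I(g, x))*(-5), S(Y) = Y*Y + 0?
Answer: -490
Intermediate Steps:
S(Y) = Y**2 (S(Y) = Y**2 + 0 = Y**2)
K = -4
I(U, w) = -7 (I(U, w) = (-3 - 4) + 0 = -7 + 0 = -7)
z(x, g) = 35 (z(x, g) = (0**2 - 7)*(-5) = (0 - 7)*(-5) = -7*(-5) = 35)
-14*z(8, 10) = -14*35 = -490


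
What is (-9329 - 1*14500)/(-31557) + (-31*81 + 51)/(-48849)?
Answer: 137961449/171280877 ≈ 0.80547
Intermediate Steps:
(-9329 - 1*14500)/(-31557) + (-31*81 + 51)/(-48849) = (-9329 - 14500)*(-1/31557) + (-2511 + 51)*(-1/48849) = -23829*(-1/31557) - 2460*(-1/48849) = 7943/10519 + 820/16283 = 137961449/171280877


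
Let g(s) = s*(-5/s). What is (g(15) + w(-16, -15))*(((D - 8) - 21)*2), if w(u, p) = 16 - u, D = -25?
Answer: -2916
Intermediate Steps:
g(s) = -5
(g(15) + w(-16, -15))*(((D - 8) - 21)*2) = (-5 + (16 - 1*(-16)))*(((-25 - 8) - 21)*2) = (-5 + (16 + 16))*((-33 - 21)*2) = (-5 + 32)*(-54*2) = 27*(-108) = -2916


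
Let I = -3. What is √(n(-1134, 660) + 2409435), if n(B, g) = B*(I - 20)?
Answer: 3*√270613 ≈ 1560.6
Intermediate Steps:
n(B, g) = -23*B (n(B, g) = B*(-3 - 20) = B*(-23) = -23*B)
√(n(-1134, 660) + 2409435) = √(-23*(-1134) + 2409435) = √(26082 + 2409435) = √2435517 = 3*√270613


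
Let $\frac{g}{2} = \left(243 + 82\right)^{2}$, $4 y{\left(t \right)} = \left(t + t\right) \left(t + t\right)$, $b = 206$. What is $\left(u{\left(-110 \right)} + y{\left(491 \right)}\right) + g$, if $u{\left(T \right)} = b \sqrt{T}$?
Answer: $452331 + 206 i \sqrt{110} \approx 4.5233 \cdot 10^{5} + 2160.5 i$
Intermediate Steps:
$u{\left(T \right)} = 206 \sqrt{T}$
$y{\left(t \right)} = t^{2}$ ($y{\left(t \right)} = \frac{\left(t + t\right) \left(t + t\right)}{4} = \frac{2 t 2 t}{4} = \frac{4 t^{2}}{4} = t^{2}$)
$g = 211250$ ($g = 2 \left(243 + 82\right)^{2} = 2 \cdot 325^{2} = 2 \cdot 105625 = 211250$)
$\left(u{\left(-110 \right)} + y{\left(491 \right)}\right) + g = \left(206 \sqrt{-110} + 491^{2}\right) + 211250 = \left(206 i \sqrt{110} + 241081\right) + 211250 = \left(241081 + 206 i \sqrt{110}\right) + 211250 = 452331 + 206 i \sqrt{110}$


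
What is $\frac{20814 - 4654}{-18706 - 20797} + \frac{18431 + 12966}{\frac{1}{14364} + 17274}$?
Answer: $\frac{13805640435604}{9801631982711} \approx 1.4085$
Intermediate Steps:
$\frac{20814 - 4654}{-18706 - 20797} + \frac{18431 + 12966}{\frac{1}{14364} + 17274} = \frac{16160}{-39503} + \frac{31397}{\frac{1}{14364} + 17274} = 16160 \left(- \frac{1}{39503}\right) + \frac{31397}{\frac{248123737}{14364}} = - \frac{16160}{39503} + 31397 \cdot \frac{14364}{248123737} = - \frac{16160}{39503} + \frac{450986508}{248123737} = \frac{13805640435604}{9801631982711}$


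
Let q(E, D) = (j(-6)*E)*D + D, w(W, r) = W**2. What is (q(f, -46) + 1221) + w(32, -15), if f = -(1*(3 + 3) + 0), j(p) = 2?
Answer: 2751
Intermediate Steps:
f = -6 (f = -(1*6 + 0) = -(6 + 0) = -1*6 = -6)
q(E, D) = D + 2*D*E (q(E, D) = (2*E)*D + D = 2*D*E + D = D + 2*D*E)
(q(f, -46) + 1221) + w(32, -15) = (-46*(1 + 2*(-6)) + 1221) + 32**2 = (-46*(1 - 12) + 1221) + 1024 = (-46*(-11) + 1221) + 1024 = (506 + 1221) + 1024 = 1727 + 1024 = 2751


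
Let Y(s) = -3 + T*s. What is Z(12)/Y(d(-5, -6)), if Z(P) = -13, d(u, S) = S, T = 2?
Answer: 13/15 ≈ 0.86667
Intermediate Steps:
Y(s) = -3 + 2*s
Z(12)/Y(d(-5, -6)) = -13/(-3 + 2*(-6)) = -13/(-3 - 12) = -13/(-15) = -13*(-1/15) = 13/15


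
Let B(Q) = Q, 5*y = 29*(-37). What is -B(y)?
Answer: 1073/5 ≈ 214.60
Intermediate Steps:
y = -1073/5 (y = (29*(-37))/5 = (⅕)*(-1073) = -1073/5 ≈ -214.60)
-B(y) = -1*(-1073/5) = 1073/5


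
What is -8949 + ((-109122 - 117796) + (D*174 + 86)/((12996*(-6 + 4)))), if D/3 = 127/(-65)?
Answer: -49811564807/211185 ≈ -2.3587e+5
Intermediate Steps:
D = -381/65 (D = 3*(127/(-65)) = 3*(127*(-1/65)) = 3*(-127/65) = -381/65 ≈ -5.8615)
-8949 + ((-109122 - 117796) + (D*174 + 86)/((12996*(-6 + 4)))) = -8949 + ((-109122 - 117796) + (-381/65*174 + 86)/((12996*(-6 + 4)))) = -8949 + (-226918 + (-66294/65 + 86)/((12996*(-2)))) = -8949 + (-226918 - 60704/65/(-25992)) = -8949 + (-226918 - 60704/65*(-1/25992)) = -8949 + (-226918 + 7588/211185) = -8949 - 47921670242/211185 = -49811564807/211185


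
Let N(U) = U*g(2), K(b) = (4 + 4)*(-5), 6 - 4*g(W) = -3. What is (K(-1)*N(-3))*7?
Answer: 1890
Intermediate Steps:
g(W) = 9/4 (g(W) = 3/2 - 1/4*(-3) = 3/2 + 3/4 = 9/4)
K(b) = -40 (K(b) = 8*(-5) = -40)
N(U) = 9*U/4 (N(U) = U*(9/4) = 9*U/4)
(K(-1)*N(-3))*7 = -90*(-3)*7 = -40*(-27/4)*7 = 270*7 = 1890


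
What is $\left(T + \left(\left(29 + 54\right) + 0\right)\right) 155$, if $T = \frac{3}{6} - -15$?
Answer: $\frac{30535}{2} \approx 15268.0$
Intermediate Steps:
$T = \frac{31}{2}$ ($T = 3 \cdot \frac{1}{6} + 15 = \frac{1}{2} + 15 = \frac{31}{2} \approx 15.5$)
$\left(T + \left(\left(29 + 54\right) + 0\right)\right) 155 = \left(\frac{31}{2} + \left(\left(29 + 54\right) + 0\right)\right) 155 = \left(\frac{31}{2} + \left(83 + 0\right)\right) 155 = \left(\frac{31}{2} + 83\right) 155 = \frac{197}{2} \cdot 155 = \frac{30535}{2}$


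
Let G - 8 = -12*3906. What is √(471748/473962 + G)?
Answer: 3*I*√292425119786390/236981 ≈ 216.48*I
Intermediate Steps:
G = -46864 (G = 8 - 12*3906 = 8 - 46872 = -46864)
√(471748/473962 + G) = √(471748/473962 - 46864) = √(471748*(1/473962) - 46864) = √(235874/236981 - 46864) = √(-11105641710/236981) = 3*I*√292425119786390/236981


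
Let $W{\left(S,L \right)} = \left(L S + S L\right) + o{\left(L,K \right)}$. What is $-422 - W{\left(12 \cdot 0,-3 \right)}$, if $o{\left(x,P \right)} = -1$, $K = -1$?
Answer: $-421$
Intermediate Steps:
$W{\left(S,L \right)} = -1 + 2 L S$ ($W{\left(S,L \right)} = \left(L S + S L\right) - 1 = \left(L S + L S\right) - 1 = 2 L S - 1 = -1 + 2 L S$)
$-422 - W{\left(12 \cdot 0,-3 \right)} = -422 - \left(-1 + 2 \left(-3\right) 12 \cdot 0\right) = -422 - \left(-1 + 2 \left(-3\right) 0\right) = -422 - \left(-1 + 0\right) = -422 - -1 = -422 + 1 = -421$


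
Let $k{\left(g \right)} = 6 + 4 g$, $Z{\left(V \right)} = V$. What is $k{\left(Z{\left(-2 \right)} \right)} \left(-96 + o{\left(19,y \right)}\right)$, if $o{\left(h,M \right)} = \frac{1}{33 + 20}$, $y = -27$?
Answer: $\frac{10174}{53} \approx 191.96$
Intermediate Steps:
$o{\left(h,M \right)} = \frac{1}{53}$
$k{\left(Z{\left(-2 \right)} \right)} \left(-96 + o{\left(19,y \right)}\right) = \left(6 + 4 \left(-2\right)\right) \left(-96 + \frac{1}{53}\right) = \left(6 - 8\right) \left(- \frac{5087}{53}\right) = \left(-2\right) \left(- \frac{5087}{53}\right) = \frac{10174}{53}$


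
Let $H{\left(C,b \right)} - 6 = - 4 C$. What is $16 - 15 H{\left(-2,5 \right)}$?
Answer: $-194$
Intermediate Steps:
$H{\left(C,b \right)} = 6 - 4 C$
$16 - 15 H{\left(-2,5 \right)} = 16 - 15 \left(6 - -8\right) = 16 - 15 \left(6 + 8\right) = 16 - 210 = -194$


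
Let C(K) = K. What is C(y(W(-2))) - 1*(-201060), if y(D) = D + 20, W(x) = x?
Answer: 201078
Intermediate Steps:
y(D) = 20 + D
C(y(W(-2))) - 1*(-201060) = (20 - 2) - 1*(-201060) = 18 + 201060 = 201078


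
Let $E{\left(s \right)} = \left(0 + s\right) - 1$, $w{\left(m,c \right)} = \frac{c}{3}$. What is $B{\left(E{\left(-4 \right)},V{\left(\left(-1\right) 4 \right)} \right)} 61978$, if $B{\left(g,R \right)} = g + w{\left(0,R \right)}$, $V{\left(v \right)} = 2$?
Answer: $- \frac{805714}{3} \approx -2.6857 \cdot 10^{5}$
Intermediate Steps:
$w{\left(m,c \right)} = \frac{c}{3}$ ($w{\left(m,c \right)} = c \frac{1}{3} = \frac{c}{3}$)
$E{\left(s \right)} = -1 + s$ ($E{\left(s \right)} = s - 1 = -1 + s$)
$B{\left(g,R \right)} = g + \frac{R}{3}$
$B{\left(E{\left(-4 \right)},V{\left(\left(-1\right) 4 \right)} \right)} 61978 = \left(\left(-1 - 4\right) + \frac{1}{3} \cdot 2\right) 61978 = \left(-5 + \frac{2}{3}\right) 61978 = \left(- \frac{13}{3}\right) 61978 = - \frac{805714}{3}$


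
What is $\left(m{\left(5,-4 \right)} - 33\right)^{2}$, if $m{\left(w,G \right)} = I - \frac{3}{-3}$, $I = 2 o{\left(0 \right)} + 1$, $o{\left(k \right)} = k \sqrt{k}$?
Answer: $961$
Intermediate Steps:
$o{\left(k \right)} = k^{\frac{3}{2}}$
$I = 1$ ($I = 2 \cdot 0^{\frac{3}{2}} + 1 = 2 \cdot 0 + 1 = 0 + 1 = 1$)
$m{\left(w,G \right)} = 2$ ($m{\left(w,G \right)} = 1 - \frac{3}{-3} = 1 - -1 = 1 + 1 = 2$)
$\left(m{\left(5,-4 \right)} - 33\right)^{2} = \left(2 - 33\right)^{2} = \left(-31\right)^{2} = 961$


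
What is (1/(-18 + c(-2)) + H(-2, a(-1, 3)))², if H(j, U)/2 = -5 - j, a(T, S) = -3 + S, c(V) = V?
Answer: 14641/400 ≈ 36.602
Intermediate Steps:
H(j, U) = -10 - 2*j (H(j, U) = 2*(-5 - j) = -10 - 2*j)
(1/(-18 + c(-2)) + H(-2, a(-1, 3)))² = (1/(-18 - 2) + (-10 - 2*(-2)))² = (1/(-20) + (-10 + 4))² = (-1/20 - 6)² = (-121/20)² = 14641/400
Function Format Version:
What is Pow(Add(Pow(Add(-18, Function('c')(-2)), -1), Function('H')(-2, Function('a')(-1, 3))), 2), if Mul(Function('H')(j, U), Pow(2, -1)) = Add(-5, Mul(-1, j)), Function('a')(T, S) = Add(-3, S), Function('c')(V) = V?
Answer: Rational(14641, 400) ≈ 36.602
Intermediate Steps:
Function('H')(j, U) = Add(-10, Mul(-2, j)) (Function('H')(j, U) = Mul(2, Add(-5, Mul(-1, j))) = Add(-10, Mul(-2, j)))
Pow(Add(Pow(Add(-18, Function('c')(-2)), -1), Function('H')(-2, Function('a')(-1, 3))), 2) = Pow(Add(Pow(Add(-18, -2), -1), Add(-10, Mul(-2, -2))), 2) = Pow(Add(Pow(-20, -1), Add(-10, 4)), 2) = Pow(Add(Rational(-1, 20), -6), 2) = Pow(Rational(-121, 20), 2) = Rational(14641, 400)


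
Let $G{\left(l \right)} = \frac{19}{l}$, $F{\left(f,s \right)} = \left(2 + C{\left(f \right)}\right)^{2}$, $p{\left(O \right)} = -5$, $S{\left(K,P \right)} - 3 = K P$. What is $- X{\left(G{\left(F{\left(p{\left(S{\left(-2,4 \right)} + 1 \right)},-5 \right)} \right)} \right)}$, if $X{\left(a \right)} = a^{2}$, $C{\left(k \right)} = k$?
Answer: $- \frac{361}{81} \approx -4.4568$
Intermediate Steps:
$S{\left(K,P \right)} = 3 + K P$
$F{\left(f,s \right)} = \left(2 + f\right)^{2}$
$- X{\left(G{\left(F{\left(p{\left(S{\left(-2,4 \right)} + 1 \right)},-5 \right)} \right)} \right)} = - \left(\frac{19}{\left(2 - 5\right)^{2}}\right)^{2} = - \left(\frac{19}{\left(-3\right)^{2}}\right)^{2} = - \left(\frac{19}{9}\right)^{2} = \left(-1\right) \frac{361}{81} = - \frac{361}{81}$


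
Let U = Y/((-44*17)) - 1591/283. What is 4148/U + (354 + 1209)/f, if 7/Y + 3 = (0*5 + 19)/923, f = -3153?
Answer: -2539532154085777/3437672322387 ≈ -738.74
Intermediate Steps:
Y = -6461/2750 (Y = 7/(-3 + (0*5 + 19)/923) = 7/(-3 + (0 + 19)*(1/923)) = 7/(-3 + 19*(1/923)) = 7/(-3 + 19/923) = 7/(-2750/923) = 7*(-923/2750) = -6461/2750 ≈ -2.3495)
U = -3270858537/582131000 (U = -6461/(2750*((-44*17))) - 1591/283 = -6461/2750/(-748) - 1591*1/283 = -6461/2750*(-1/748) - 1591/283 = 6461/2057000 - 1591/283 = -3270858537/582131000 ≈ -5.6188)
4148/U + (354 + 1209)/f = 4148/(-3270858537/582131000) + (354 + 1209)/(-3153) = 4148*(-582131000/3270858537) + 1563*(-1/3153) = -2414679388000/3270858537 - 521/1051 = -2539532154085777/3437672322387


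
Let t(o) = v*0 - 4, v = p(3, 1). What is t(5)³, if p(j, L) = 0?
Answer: -64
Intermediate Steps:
v = 0
t(o) = -4 (t(o) = 0*0 - 4 = 0 - 4 = -4)
t(5)³ = (-4)³ = -64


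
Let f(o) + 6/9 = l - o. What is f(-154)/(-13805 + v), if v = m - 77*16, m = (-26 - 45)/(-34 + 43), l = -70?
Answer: -375/67702 ≈ -0.0055390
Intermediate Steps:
m = -71/9 ≈ -7.8889
v = -11159/9 (v = -71/9 - 77*16 = -71/9 - 1232 = -11159/9 ≈ -1239.9)
f(o) = -212/3 - o (f(o) = -⅔ + (-70 - o) = -212/3 - o)
f(-154)/(-13805 + v) = (-212/3 - 1*(-154))/(-13805 - 11159/9) = (-212/3 + 154)/(-135404/9) = (250/3)*(-9/135404) = -375/67702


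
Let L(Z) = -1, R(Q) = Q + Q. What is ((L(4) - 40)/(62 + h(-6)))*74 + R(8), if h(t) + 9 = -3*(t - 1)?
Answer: -25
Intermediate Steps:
R(Q) = 2*Q
h(t) = -6 - 3*t (h(t) = -9 - 3*(t - 1) = -9 - 3*(-1 + t) = -9 + (3 - 3*t) = -6 - 3*t)
((L(4) - 40)/(62 + h(-6)))*74 + R(8) = ((-1 - 40)/(62 + (-6 - 3*(-6))))*74 + 2*8 = -41/(62 + (-6 + 18))*74 + 16 = -41/(62 + 12)*74 + 16 = -41/74*74 + 16 = -41 + 16 = -25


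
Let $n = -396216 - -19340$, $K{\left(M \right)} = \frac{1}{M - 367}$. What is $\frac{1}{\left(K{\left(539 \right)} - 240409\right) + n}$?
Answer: $- \frac{172}{106173019} \approx -1.62 \cdot 10^{-6}$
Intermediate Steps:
$K{\left(M \right)} = \frac{1}{-367 + M}$
$n = -376876$ ($n = -396216 + 19340 = -376876$)
$\frac{1}{\left(K{\left(539 \right)} - 240409\right) + n} = \frac{1}{\left(\frac{1}{-367 + 539} - 240409\right) - 376876} = \frac{1}{\left(\frac{1}{172} - 240409\right) - 376876} = \frac{1}{- \frac{41350347}{172} - 376876} = \frac{1}{- \frac{106173019}{172}} = - \frac{172}{106173019}$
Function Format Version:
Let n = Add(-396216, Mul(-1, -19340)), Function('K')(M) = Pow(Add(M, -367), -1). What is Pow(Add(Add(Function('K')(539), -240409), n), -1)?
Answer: Rational(-172, 106173019) ≈ -1.6200e-6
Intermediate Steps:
Function('K')(M) = Pow(Add(-367, M), -1)
n = -376876 (n = Add(-396216, 19340) = -376876)
Pow(Add(Add(Function('K')(539), -240409), n), -1) = Pow(Add(Add(Pow(Add(-367, 539), -1), -240409), -376876), -1) = Pow(Add(Add(Pow(172, -1), -240409), -376876), -1) = Pow(Add(Add(Rational(1, 172), -240409), -376876), -1) = Pow(Add(Rational(-41350347, 172), -376876), -1) = Pow(Rational(-106173019, 172), -1) = Rational(-172, 106173019)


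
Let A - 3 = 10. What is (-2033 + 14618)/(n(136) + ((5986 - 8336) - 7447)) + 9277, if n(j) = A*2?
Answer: 30210994/3257 ≈ 9275.7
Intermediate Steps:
A = 13 (A = 3 + 10 = 13)
n(j) = 26 (n(j) = 13*2 = 26)
(-2033 + 14618)/(n(136) + ((5986 - 8336) - 7447)) + 9277 = (-2033 + 14618)/(26 + ((5986 - 8336) - 7447)) + 9277 = 12585/(26 + (-2350 - 7447)) + 9277 = 12585/(26 - 9797) + 9277 = 12585/(-9771) + 9277 = 12585*(-1/9771) + 9277 = -4195/3257 + 9277 = 30210994/3257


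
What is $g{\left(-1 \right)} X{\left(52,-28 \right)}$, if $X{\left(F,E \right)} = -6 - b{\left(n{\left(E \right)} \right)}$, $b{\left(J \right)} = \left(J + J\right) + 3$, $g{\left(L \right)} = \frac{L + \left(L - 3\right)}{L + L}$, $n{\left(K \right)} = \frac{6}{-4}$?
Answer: $-15$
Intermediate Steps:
$n{\left(K \right)} = - \frac{3}{2}$ ($n{\left(K \right)} = 6 \left(- \frac{1}{4}\right) = - \frac{3}{2}$)
$g{\left(L \right)} = \frac{-3 + 2 L}{2 L}$ ($g{\left(L \right)} = \frac{L + \left(-3 + L\right)}{2 L} = \left(-3 + 2 L\right) \frac{1}{2 L} = \frac{-3 + 2 L}{2 L}$)
$b{\left(J \right)} = 3 + 2 J$ ($b{\left(J \right)} = 2 J + 3 = 3 + 2 J$)
$X{\left(F,E \right)} = -6$ ($X{\left(F,E \right)} = -6 - \left(3 + 2 \left(- \frac{3}{2}\right)\right) = -6 - \left(3 - 3\right) = -6 - 0 = -6 + 0 = -6$)
$g{\left(-1 \right)} X{\left(52,-28 \right)} = \frac{- \frac{3}{2} - 1}{-1} \left(-6\right) = \left(-1\right) \left(- \frac{5}{2}\right) \left(-6\right) = \frac{5}{2} \left(-6\right) = -15$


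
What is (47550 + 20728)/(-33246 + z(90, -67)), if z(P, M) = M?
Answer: -9754/4759 ≈ -2.0496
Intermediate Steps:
(47550 + 20728)/(-33246 + z(90, -67)) = (47550 + 20728)/(-33246 - 67) = 68278/(-33313) = 68278*(-1/33313) = -9754/4759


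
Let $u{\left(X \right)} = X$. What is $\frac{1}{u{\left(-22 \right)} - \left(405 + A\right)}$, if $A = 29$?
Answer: $- \frac{1}{456} \approx -0.002193$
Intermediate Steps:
$\frac{1}{u{\left(-22 \right)} - \left(405 + A\right)} = \frac{1}{-22 - 434} = \frac{1}{-456} = - \frac{1}{456}$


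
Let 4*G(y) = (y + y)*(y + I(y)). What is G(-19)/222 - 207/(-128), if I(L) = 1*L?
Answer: 46081/14208 ≈ 3.2433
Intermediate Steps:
I(L) = L
G(y) = y**2 (G(y) = ((y + y)*(y + y))/4 = ((2*y)*(2*y))/4 = (4*y**2)/4 = y**2)
G(-19)/222 - 207/(-128) = (-19)**2/222 - 207/(-128) = 361*(1/222) - 207*(-1/128) = 361/222 + 207/128 = 46081/14208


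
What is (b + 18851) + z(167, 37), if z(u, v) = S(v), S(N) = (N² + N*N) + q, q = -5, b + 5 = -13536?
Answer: 8043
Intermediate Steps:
b = -13541 (b = -5 - 13536 = -13541)
S(N) = -5 + 2*N² (S(N) = (N² + N*N) - 5 = (N² + N²) - 5 = 2*N² - 5 = -5 + 2*N²)
z(u, v) = -5 + 2*v²
(b + 18851) + z(167, 37) = (-13541 + 18851) + (-5 + 2*37²) = 5310 + (-5 + 2*1369) = 5310 + (-5 + 2738) = 5310 + 2733 = 8043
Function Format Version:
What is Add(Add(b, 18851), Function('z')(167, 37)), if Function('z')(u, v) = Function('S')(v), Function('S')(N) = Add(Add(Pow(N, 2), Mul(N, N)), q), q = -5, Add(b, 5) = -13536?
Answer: 8043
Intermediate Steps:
b = -13541 (b = Add(-5, -13536) = -13541)
Function('S')(N) = Add(-5, Mul(2, Pow(N, 2))) (Function('S')(N) = Add(Add(Pow(N, 2), Mul(N, N)), -5) = Add(Add(Pow(N, 2), Pow(N, 2)), -5) = Add(Mul(2, Pow(N, 2)), -5) = Add(-5, Mul(2, Pow(N, 2))))
Function('z')(u, v) = Add(-5, Mul(2, Pow(v, 2)))
Add(Add(b, 18851), Function('z')(167, 37)) = Add(Add(-13541, 18851), Add(-5, Mul(2, Pow(37, 2)))) = Add(5310, Add(-5, Mul(2, 1369))) = Add(5310, Add(-5, 2738)) = Add(5310, 2733) = 8043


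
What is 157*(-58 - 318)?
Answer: -59032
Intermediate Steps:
157*(-58 - 318) = 157*(-376) = -59032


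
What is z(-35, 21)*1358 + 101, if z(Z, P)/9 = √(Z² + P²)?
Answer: 101 + 85554*√34 ≈ 4.9896e+5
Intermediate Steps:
z(Z, P) = 9*√(P² + Z²) (z(Z, P) = 9*√(Z² + P²) = 9*√(P² + Z²))
z(-35, 21)*1358 + 101 = (9*√(21² + (-35)²))*1358 + 101 = (9*√(441 + 1225))*1358 + 101 = (9*√1666)*1358 + 101 = (9*(7*√34))*1358 + 101 = (63*√34)*1358 + 101 = 85554*√34 + 101 = 101 + 85554*√34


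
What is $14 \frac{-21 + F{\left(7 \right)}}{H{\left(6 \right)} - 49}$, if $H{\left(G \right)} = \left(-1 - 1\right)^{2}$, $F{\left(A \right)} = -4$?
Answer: $\frac{70}{9} \approx 7.7778$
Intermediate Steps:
$H{\left(G \right)} = 4$ ($H{\left(G \right)} = \left(-2\right)^{2} = 4$)
$14 \frac{-21 + F{\left(7 \right)}}{H{\left(6 \right)} - 49} = 14 \frac{-21 - 4}{4 - 49} = 14 \left(- \frac{25}{-45}\right) = 14 \left(\left(-25\right) \left(- \frac{1}{45}\right)\right) = 14 \cdot \frac{5}{9} = \frac{70}{9}$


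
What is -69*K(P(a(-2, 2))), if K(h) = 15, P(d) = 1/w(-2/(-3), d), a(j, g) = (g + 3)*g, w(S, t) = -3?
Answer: -1035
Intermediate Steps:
a(j, g) = g*(3 + g) (a(j, g) = (3 + g)*g = g*(3 + g))
P(d) = -⅓ (P(d) = 1/(-3) = -⅓)
-69*K(P(a(-2, 2))) = -69*15 = -1035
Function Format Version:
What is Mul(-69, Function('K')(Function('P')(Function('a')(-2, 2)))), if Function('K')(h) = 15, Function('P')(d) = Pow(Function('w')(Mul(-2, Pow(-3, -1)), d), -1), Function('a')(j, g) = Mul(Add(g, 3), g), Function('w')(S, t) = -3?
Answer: -1035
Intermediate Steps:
Function('a')(j, g) = Mul(g, Add(3, g)) (Function('a')(j, g) = Mul(Add(3, g), g) = Mul(g, Add(3, g)))
Function('P')(d) = Rational(-1, 3) (Function('P')(d) = Pow(-3, -1) = Rational(-1, 3))
Mul(-69, Function('K')(Function('P')(Function('a')(-2, 2)))) = Mul(-69, 15) = -1035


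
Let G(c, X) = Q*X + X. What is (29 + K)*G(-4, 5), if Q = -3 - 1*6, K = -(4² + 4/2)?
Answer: -440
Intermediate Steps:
K = -18 (K = -(16 + 4*(½)) = -(16 + 2) = -1*18 = -18)
Q = -9 (Q = -3 - 6 = -9)
G(c, X) = -8*X (G(c, X) = -9*X + X = -8*X)
(29 + K)*G(-4, 5) = (29 - 18)*(-8*5) = 11*(-40) = -440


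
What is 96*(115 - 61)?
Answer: 5184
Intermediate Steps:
96*(115 - 61) = 96*54 = 5184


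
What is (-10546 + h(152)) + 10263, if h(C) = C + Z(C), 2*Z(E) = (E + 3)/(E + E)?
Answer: -79493/608 ≈ -130.75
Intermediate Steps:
Z(E) = (3 + E)/(4*E) (Z(E) = ((E + 3)/(E + E))/2 = ((3 + E)/((2*E)))/2 = ((3 + E)*(1/(2*E)))/2 = ((3 + E)/(2*E))/2 = (3 + E)/(4*E))
h(C) = C + (3 + C)/(4*C)
(-10546 + h(152)) + 10263 = (-10546 + (1/4 + 152 + (3/4)/152)) + 10263 = (-10546 + (1/4 + 152 + (3/4)*(1/152))) + 10263 = (-10546 + (1/4 + 152 + 3/608)) + 10263 = (-10546 + 92571/608) + 10263 = -6319397/608 + 10263 = -79493/608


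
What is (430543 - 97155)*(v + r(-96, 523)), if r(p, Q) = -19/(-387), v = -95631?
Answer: -12338415835064/387 ≈ -3.1882e+10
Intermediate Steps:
r(p, Q) = 19/387 (r(p, Q) = -19*(-1/387) = 19/387)
(430543 - 97155)*(v + r(-96, 523)) = (430543 - 97155)*(-95631 + 19/387) = 333388*(-37009178/387) = -12338415835064/387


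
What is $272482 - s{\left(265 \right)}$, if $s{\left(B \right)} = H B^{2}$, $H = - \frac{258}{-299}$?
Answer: $\frac{63354068}{299} \approx 2.1189 \cdot 10^{5}$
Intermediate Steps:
$H = \frac{258}{299}$ ($H = \left(-258\right) \left(- \frac{1}{299}\right) = \frac{258}{299} \approx 0.86288$)
$s{\left(B \right)} = \frac{258 B^{2}}{299}$
$272482 - s{\left(265 \right)} = 272482 - \frac{258 \cdot 265^{2}}{299} = 272482 - \frac{258}{299} \cdot 70225 = 272482 - \frac{18118050}{299} = \frac{63354068}{299}$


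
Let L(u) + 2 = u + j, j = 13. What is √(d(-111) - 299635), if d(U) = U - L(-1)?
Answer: 2*I*√74939 ≈ 547.5*I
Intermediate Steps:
L(u) = 11 + u (L(u) = -2 + (u + 13) = -2 + (13 + u) = 11 + u)
d(U) = -10 + U (d(U) = U - (11 - 1) = U - 1*10 = U - 10 = -10 + U)
√(d(-111) - 299635) = √((-10 - 111) - 299635) = √(-121 - 299635) = √(-299756) = 2*I*√74939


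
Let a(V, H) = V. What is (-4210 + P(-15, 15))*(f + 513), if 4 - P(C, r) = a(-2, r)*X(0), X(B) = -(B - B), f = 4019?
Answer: -19061592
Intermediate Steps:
X(B) = 0 (X(B) = -1*0 = 0)
P(C, r) = 4 (P(C, r) = 4 - (-2)*0 = 4 - 1*0 = 4 + 0 = 4)
(-4210 + P(-15, 15))*(f + 513) = (-4210 + 4)*(4019 + 513) = -4206*4532 = -19061592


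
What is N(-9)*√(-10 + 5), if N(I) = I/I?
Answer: I*√5 ≈ 2.2361*I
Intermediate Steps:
N(I) = 1
N(-9)*√(-10 + 5) = 1*√(-10 + 5) = 1*√(-5) = 1*(I*√5) = I*√5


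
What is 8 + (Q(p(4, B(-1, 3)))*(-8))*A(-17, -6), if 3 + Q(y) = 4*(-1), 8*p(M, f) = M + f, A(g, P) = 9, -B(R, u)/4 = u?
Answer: 512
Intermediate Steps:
B(R, u) = -4*u
p(M, f) = M/8 + f/8 (p(M, f) = (M + f)/8 = M/8 + f/8)
Q(y) = -7 (Q(y) = -3 + 4*(-1) = -3 - 4 = -7)
8 + (Q(p(4, B(-1, 3)))*(-8))*A(-17, -6) = 8 - 7*(-8)*9 = 8 + 56*9 = 8 + 504 = 512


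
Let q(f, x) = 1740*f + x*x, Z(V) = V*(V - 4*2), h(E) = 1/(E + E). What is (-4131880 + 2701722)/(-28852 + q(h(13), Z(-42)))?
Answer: -9296027/28477897 ≈ -0.32643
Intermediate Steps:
h(E) = 1/(2*E)
Z(V) = V*(-8 + V) (Z(V) = V*(V - 8) = V*(-8 + V))
q(f, x) = x**2 + 1740*f (q(f, x) = 1740*f + x**2 = x**2 + 1740*f)
(-4131880 + 2701722)/(-28852 + q(h(13), Z(-42))) = (-4131880 + 2701722)/(-28852 + ((-42*(-8 - 42))**2 + 1740*((1/2)/13))) = -1430158/(-28852 + ((-42*(-50))**2 + 1740*((1/2)*(1/13)))) = -1430158/(-28852 + (2100**2 + 1740*(1/26))) = -1430158/(-28852 + (4410000 + 870/13)) = -1430158/(-28852 + 57330870/13) = -1430158/56955794/13 = -1430158*13/56955794 = -9296027/28477897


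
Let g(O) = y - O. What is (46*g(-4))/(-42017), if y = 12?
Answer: -736/42017 ≈ -0.017517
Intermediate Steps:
g(O) = 12 - O
(46*g(-4))/(-42017) = (46*(12 - 1*(-4)))/(-42017) = (46*(12 + 4))*(-1/42017) = (46*16)*(-1/42017) = 736*(-1/42017) = -736/42017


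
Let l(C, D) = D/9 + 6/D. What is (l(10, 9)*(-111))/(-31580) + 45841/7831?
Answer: 289821503/49460596 ≈ 5.8596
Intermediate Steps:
l(C, D) = 6/D + D/9 (l(C, D) = D*(⅑) + 6/D = D/9 + 6/D = 6/D + D/9)
(l(10, 9)*(-111))/(-31580) + 45841/7831 = ((6/9 + (⅑)*9)*(-111))/(-31580) + 45841/7831 = ((6*(⅑) + 1)*(-111))*(-1/31580) + 45841*(1/7831) = ((⅔ + 1)*(-111))*(-1/31580) + 45841/7831 = ((5/3)*(-111))*(-1/31580) + 45841/7831 = -185*(-1/31580) + 45841/7831 = 37/6316 + 45841/7831 = 289821503/49460596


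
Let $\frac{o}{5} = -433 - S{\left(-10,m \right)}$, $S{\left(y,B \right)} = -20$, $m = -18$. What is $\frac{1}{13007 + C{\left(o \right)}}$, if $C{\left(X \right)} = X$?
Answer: $\frac{1}{10942} \approx 9.1391 \cdot 10^{-5}$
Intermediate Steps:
$o = -2065$ ($o = 5 \left(-433 - -20\right) = 5 \left(-433 + 20\right) = 5 \left(-413\right) = -2065$)
$\frac{1}{13007 + C{\left(o \right)}} = \frac{1}{13007 - 2065} = \frac{1}{10942}$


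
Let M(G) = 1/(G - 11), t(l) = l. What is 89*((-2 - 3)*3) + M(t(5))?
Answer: -8011/6 ≈ -1335.2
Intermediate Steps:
M(G) = 1/(-11 + G)
89*((-2 - 3)*3) + M(t(5)) = 89*((-2 - 3)*3) + 1/(-11 + 5) = 89*(-5*3) + 1/(-6) = 89*(-15) - ⅙ = -1335 - ⅙ = -8011/6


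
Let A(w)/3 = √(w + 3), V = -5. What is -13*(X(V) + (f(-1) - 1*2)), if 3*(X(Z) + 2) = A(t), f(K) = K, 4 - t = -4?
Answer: 65 - 13*√11 ≈ 21.884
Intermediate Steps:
t = 8 (t = 4 - 1*(-4) = 4 + 4 = 8)
A(w) = 3*√(3 + w) (A(w) = 3*√(w + 3) = 3*√(3 + w))
X(Z) = -2 + √11 (X(Z) = -2 + (3*√(3 + 8))/3 = -2 + (3*√11)/3 = -2 + √11)
-13*(X(V) + (f(-1) - 1*2)) = -13*((-2 + √11) + (-1 - 1*2)) = -13*((-2 + √11) + (-1 - 2)) = -13*((-2 + √11) - 3) = -13*(-5 + √11) = 65 - 13*√11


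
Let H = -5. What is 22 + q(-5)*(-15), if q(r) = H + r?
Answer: 172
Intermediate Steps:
q(r) = -5 + r
22 + q(-5)*(-15) = 22 + (-5 - 5)*(-15) = 22 - 10*(-15) = 22 + 150 = 172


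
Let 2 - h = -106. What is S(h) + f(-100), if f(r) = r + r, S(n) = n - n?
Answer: -200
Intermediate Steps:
h = 108 (h = 2 - 1*(-106) = 2 + 106 = 108)
S(n) = 0
f(r) = 2*r
S(h) + f(-100) = 0 + 2*(-100) = 0 - 200 = -200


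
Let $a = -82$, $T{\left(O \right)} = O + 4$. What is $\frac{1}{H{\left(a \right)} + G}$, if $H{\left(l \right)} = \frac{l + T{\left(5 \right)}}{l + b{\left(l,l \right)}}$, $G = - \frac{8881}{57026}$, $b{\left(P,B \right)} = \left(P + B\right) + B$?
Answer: $\frac{9352264}{624965} \approx 14.964$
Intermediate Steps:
$b{\left(P,B \right)} = P + 2 B$ ($b{\left(P,B \right)} = \left(B + P\right) + B = P + 2 B$)
$T{\left(O \right)} = 4 + O$
$G = - \frac{8881}{57026}$ ($G = \left(-8881\right) \frac{1}{57026} = - \frac{8881}{57026} \approx -0.15574$)
$H{\left(l \right)} = \frac{9 + l}{4 l}$ ($H{\left(l \right)} = \frac{l + \left(4 + 5\right)}{l + \left(l + 2 l\right)} = \frac{l + 9}{l + 3 l} = \frac{9 + l}{4 l}$)
$\frac{1}{H{\left(a \right)} + G} = \frac{1}{\frac{9 - 82}{4 \left(-82\right)} - \frac{8881}{57026}} = \frac{1}{\frac{1}{4} \left(- \frac{1}{82}\right) \left(-73\right) - \frac{8881}{57026}} = \frac{1}{\frac{73}{328} - \frac{8881}{57026}} = \frac{1}{\frac{624965}{9352264}} = \frac{9352264}{624965}$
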